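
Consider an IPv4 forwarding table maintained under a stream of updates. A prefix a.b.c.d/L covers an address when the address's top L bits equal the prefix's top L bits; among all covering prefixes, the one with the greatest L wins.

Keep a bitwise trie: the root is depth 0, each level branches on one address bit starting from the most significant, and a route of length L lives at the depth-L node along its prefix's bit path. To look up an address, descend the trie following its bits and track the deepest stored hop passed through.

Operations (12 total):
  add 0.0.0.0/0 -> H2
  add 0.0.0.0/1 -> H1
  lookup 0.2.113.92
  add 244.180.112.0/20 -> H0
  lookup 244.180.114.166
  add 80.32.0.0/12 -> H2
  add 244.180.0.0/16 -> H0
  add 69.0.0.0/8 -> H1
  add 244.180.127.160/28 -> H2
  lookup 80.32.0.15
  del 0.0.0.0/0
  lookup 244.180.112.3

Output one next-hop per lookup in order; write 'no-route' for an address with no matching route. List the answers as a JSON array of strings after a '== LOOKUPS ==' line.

Trace:
  + 0.0.0.0/0 (H2) depth=0
  + 0.0.0.0/1 (H1) depth=1
  lookup 0.2.113.92: bits 0 walk d0:H2→d1:H1 -> H1
  + 244.180.112.0/20 (H0) depth=20
  lookup 244.180.114.166: bits 11110100101101000111 walk d0:H2→d1:-→d2:-→d3:-→d4:-→d5:-→d6:-→d7:-→d8:-→d9:-→d10:-→d11:-→d12:-→d13:-→d14:-→d15:-→d16:-→d17:-→d18:-→d19:-→d20:H0 -> H0
  + 80.32.0.0/12 (H2) depth=12
  + 244.180.0.0/16 (H0) depth=16
  + 69.0.0.0/8 (H1) depth=8
  + 244.180.127.160/28 (H2) depth=28
  lookup 80.32.0.15: bits 010100000010 walk d0:H2→d1:H1→d2:-→d3:-→d4:-→d5:-→d6:-→d7:-→d8:-→d9:-→d10:-→d11:-→d12:H2 -> H2
  - 0.0.0.0/0 clear@0
  lookup 244.180.112.3: bits 11110100101101000111 walk d0:-→d1:-→d2:-→d3:-→d4:-→d5:-→d6:-→d7:-→d8:-→d9:-→d10:-→d11:-→d12:-→d13:-→d14:-→d15:-→d16:H0→d17:-→d18:-→d19:-→d20:H0 -> H0

== LOOKUPS ==
["H1","H0","H2","H0"]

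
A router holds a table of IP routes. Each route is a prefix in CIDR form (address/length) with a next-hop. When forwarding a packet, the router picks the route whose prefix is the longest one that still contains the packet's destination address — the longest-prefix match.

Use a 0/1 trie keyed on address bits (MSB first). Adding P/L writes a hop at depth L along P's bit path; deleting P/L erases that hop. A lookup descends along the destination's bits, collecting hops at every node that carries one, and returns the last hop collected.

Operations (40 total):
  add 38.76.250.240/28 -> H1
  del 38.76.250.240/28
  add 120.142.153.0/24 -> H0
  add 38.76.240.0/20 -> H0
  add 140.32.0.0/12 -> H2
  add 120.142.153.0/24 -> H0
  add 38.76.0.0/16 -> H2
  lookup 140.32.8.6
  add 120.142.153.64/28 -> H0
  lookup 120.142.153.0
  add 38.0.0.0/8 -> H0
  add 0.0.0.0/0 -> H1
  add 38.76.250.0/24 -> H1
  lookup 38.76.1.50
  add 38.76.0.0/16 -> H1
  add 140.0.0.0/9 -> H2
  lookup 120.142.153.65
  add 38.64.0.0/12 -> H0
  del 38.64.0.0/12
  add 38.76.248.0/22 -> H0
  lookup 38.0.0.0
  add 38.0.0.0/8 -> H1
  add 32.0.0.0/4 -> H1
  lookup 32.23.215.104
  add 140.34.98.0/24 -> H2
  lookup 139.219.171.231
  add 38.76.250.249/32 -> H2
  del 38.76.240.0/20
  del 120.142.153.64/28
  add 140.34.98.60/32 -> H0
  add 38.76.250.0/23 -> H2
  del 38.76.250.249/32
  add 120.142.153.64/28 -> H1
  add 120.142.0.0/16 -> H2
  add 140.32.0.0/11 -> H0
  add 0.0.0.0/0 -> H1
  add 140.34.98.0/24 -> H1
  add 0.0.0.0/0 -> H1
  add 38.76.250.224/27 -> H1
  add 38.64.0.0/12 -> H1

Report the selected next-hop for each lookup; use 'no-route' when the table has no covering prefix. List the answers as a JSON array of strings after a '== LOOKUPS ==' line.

Apply in order:
  add 38.76.250.240/28 -> H1 at depth 28
  del 38.76.250.240/28 (clear depth 28)
  add 120.142.153.0/24 -> H0 at depth 24
  add 38.76.240.0/20 -> H0 at depth 20
  add 140.32.0.0/12 -> H2 at depth 12
  add 120.142.153.0/24 -> H0 at depth 24
  add 38.76.0.0/16 -> H2 at depth 16
  lookup 140.32.8.6: bits 100011000010 walk d0:-→d1:-→d2:-→d3:-→d4:-→d5:-→d6:-→d7:-→d8:-→d9:-→d10:-→d11:-→d12:H2 -> H2
  add 120.142.153.64/28 -> H0 at depth 28
  lookup 120.142.153.0: bits 0111100010001110100110010 walk d0:-→d1:-→d2:-→d3:-→d4:-→d5:-→d6:-→d7:-→d8:-→d9:-→d10:-→d11:-→d12:-→d13:-→d14:-→d15:-→d16:-→d17:-→d18:-→d19:-→d20:-→d21:-→d22:-→d23:-→d24:H0→d25:- -> H0
  add 38.0.0.0/8 -> H0 at depth 8
  add 0.0.0.0/0 -> H1 at depth 0
  add 38.76.250.0/24 -> H1 at depth 24
  lookup 38.76.1.50: bits 0010011001001100 walk d0:H1→d1:-→d2:-→d3:-→d4:-→d5:-→d6:-→d7:-→d8:H0→d9:-→d10:-→d11:-→d12:-→d13:-→d14:-→d15:-→d16:H2 -> H2
  add 38.76.0.0/16 -> H1 at depth 16
  add 140.0.0.0/9 -> H2 at depth 9
  lookup 120.142.153.65: bits 0111100010001110100110010100 walk d0:H1→d1:-→d2:-→d3:-→d4:-→d5:-→d6:-→d7:-→d8:-→d9:-→d10:-→d11:-→d12:-→d13:-→d14:-→d15:-→d16:-→d17:-→d18:-→d19:-→d20:-→d21:-→d22:-→d23:-→d24:H0→d25:-→d26:-→d27:-→d28:H0 -> H0
  add 38.64.0.0/12 -> H0 at depth 12
  del 38.64.0.0/12 (clear depth 12)
  add 38.76.248.0/22 -> H0 at depth 22
  lookup 38.0.0.0: bits 001001100 walk d0:H1→d1:-→d2:-→d3:-→d4:-→d5:-→d6:-→d7:-→d8:H0→d9:- -> H0
  add 38.0.0.0/8 -> H1 at depth 8
  add 32.0.0.0/4 -> H1 at depth 4
  lookup 32.23.215.104: bits 00100 walk d0:H1→d1:-→d2:-→d3:-→d4:H1→d5:- -> H1
  add 140.34.98.0/24 -> H2 at depth 24
  lookup 139.219.171.231: bits 10001 walk d0:H1→d1:-→d2:-→d3:-→d4:-→d5:- -> H1
  add 38.76.250.249/32 -> H2 at depth 32
  del 38.76.240.0/20 (clear depth 20)
  del 120.142.153.64/28 (clear depth 28)
  add 140.34.98.60/32 -> H0 at depth 32
  add 38.76.250.0/23 -> H2 at depth 23
  del 38.76.250.249/32 (clear depth 32)
  add 120.142.153.64/28 -> H1 at depth 28
  add 120.142.0.0/16 -> H2 at depth 16
  add 140.32.0.0/11 -> H0 at depth 11
  add 0.0.0.0/0 -> H1 at depth 0
  add 140.34.98.0/24 -> H1 at depth 24
  add 0.0.0.0/0 -> H1 at depth 0
  add 38.76.250.224/27 -> H1 at depth 27
  add 38.64.0.0/12 -> H1 at depth 12

== LOOKUPS ==
["H2","H0","H2","H0","H0","H1","H1"]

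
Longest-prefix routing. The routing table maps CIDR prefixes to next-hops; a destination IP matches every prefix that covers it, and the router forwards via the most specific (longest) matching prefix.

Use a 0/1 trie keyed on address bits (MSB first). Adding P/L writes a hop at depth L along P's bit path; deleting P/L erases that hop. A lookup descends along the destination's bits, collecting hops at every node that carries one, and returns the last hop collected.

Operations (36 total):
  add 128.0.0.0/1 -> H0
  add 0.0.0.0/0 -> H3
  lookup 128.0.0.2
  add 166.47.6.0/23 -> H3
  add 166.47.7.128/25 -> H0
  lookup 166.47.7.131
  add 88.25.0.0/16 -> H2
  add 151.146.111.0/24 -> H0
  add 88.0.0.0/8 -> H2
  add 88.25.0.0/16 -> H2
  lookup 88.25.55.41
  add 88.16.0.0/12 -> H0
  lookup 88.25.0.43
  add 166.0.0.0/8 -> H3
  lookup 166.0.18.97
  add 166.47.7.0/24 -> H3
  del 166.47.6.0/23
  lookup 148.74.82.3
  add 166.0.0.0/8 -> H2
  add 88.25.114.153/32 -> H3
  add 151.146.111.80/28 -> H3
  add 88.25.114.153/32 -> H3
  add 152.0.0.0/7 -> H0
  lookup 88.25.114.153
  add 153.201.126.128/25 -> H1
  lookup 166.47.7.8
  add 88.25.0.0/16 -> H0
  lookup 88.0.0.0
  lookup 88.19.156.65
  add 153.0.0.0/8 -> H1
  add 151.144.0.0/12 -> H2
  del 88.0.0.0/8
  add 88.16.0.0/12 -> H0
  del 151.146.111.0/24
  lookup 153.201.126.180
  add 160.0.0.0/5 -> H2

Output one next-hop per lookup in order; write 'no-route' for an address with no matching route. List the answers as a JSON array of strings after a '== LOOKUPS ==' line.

Process each operation:
  add 128.0.0.0/1 -> H0 at depth 1
  add 0.0.0.0/0 -> H3 at depth 0
  Q 128.0.0.2: descend 1 ; hops seen [H3,H0] ; pick H0
  add 166.47.6.0/23 -> H3 at depth 23
  add 166.47.7.128/25 -> H0 at depth 25
  Q 166.47.7.131: descend 1010011000101111000001111 ; hops seen [H3,H0,H3,H0] ; pick H0
  add 88.25.0.0/16 -> H2 at depth 16
  add 151.146.111.0/24 -> H0 at depth 24
  add 88.0.0.0/8 -> H2 at depth 8
  add 88.25.0.0/16 -> H2 at depth 16
  Q 88.25.55.41: descend 0101100000011001 ; hops seen [H3,H2,H2] ; pick H2
  add 88.16.0.0/12 -> H0 at depth 12
  Q 88.25.0.43: descend 0101100000011001 ; hops seen [H3,H2,H0,H2] ; pick H2
  add 166.0.0.0/8 -> H3 at depth 8
  Q 166.0.18.97: descend 1010011000 ; hops seen [H3,H0,H3] ; pick H3
  add 166.47.7.0/24 -> H3 at depth 24
  - 166.47.6.0/23 clear@23
  Q 148.74.82.3: descend 100101 ; hops seen [H3,H0] ; pick H0
  add 166.0.0.0/8 -> H2 at depth 8
  add 88.25.114.153/32 -> H3 at depth 32
  add 151.146.111.80/28 -> H3 at depth 28
  add 88.25.114.153/32 -> H3 at depth 32
  add 152.0.0.0/7 -> H0 at depth 7
  Q 88.25.114.153: descend 01011000000110010111001010011001 ; hops seen [H3,H2,H0,H2,H3] ; pick H3
  add 153.201.126.128/25 -> H1 at depth 25
  Q 166.47.7.8: descend 101001100010111100000111 ; hops seen [H3,H0,H2,H3] ; pick H3
  add 88.25.0.0/16 -> H0 at depth 16
  Q 88.0.0.0: descend 01011000000 ; hops seen [H3,H2] ; pick H2
  Q 88.19.156.65: descend 010110000001 ; hops seen [H3,H2,H0] ; pick H0
  add 153.0.0.0/8 -> H1 at depth 8
  add 151.144.0.0/12 -> H2 at depth 12
  - 88.0.0.0/8 clear@8
  add 88.16.0.0/12 -> H0 at depth 12
  - 151.146.111.0/24 clear@24
  Q 153.201.126.180: descend 1001100111001001011111101 ; hops seen [H3,H0,H0,H1,H1] ; pick H1
  add 160.0.0.0/5 -> H2 at depth 5

== LOOKUPS ==
["H0","H0","H2","H2","H3","H0","H3","H3","H2","H0","H1"]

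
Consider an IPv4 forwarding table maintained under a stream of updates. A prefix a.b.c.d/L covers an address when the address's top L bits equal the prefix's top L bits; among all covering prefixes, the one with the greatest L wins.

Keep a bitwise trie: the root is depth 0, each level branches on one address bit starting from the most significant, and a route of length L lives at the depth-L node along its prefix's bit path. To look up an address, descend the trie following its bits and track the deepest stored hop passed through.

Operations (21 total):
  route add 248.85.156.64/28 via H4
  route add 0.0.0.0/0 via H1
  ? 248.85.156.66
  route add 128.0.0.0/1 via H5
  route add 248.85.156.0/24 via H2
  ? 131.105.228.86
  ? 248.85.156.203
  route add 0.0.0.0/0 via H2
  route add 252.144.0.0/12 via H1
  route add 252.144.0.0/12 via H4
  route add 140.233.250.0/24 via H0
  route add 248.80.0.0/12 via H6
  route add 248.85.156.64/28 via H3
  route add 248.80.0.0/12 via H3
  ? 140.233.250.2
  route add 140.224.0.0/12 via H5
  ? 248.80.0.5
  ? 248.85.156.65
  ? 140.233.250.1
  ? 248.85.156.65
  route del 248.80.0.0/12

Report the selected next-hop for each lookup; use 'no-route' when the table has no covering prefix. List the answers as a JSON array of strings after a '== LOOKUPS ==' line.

Apply in order:
  + 248.85.156.64/28 (H4) depth=28
  + 0.0.0.0/0 (H1) depth=0
  lookup 248.85.156.66: bits 1111100001010101100111000100 walk d0:H1→d1:-→d2:-→d3:-→d4:-→d5:-→d6:-→d7:-→d8:-→d9:-→d10:-→d11:-→d12:-→d13:-→d14:-→d15:-→d16:-→d17:-→d18:-→d19:-→d20:-→d21:-→d22:-→d23:-→d24:-→d25:-→d26:-→d27:-→d28:H4 -> H4
  + 128.0.0.0/1 (H5) depth=1
  + 248.85.156.0/24 (H2) depth=24
  lookup 131.105.228.86: bits 1 walk d0:H1→d1:H5 -> H5
  lookup 248.85.156.203: bits 111110000101010110011100 walk d0:H1→d1:H5→d2:-→d3:-→d4:-→d5:-→d6:-→d7:-→d8:-→d9:-→d10:-→d11:-→d12:-→d13:-→d14:-→d15:-→d16:-→d17:-→d18:-→d19:-→d20:-→d21:-→d22:-→d23:-→d24:H2 -> H2
  + 0.0.0.0/0 (H2) depth=0
  + 252.144.0.0/12 (H1) depth=12
  + 252.144.0.0/12 (H4) depth=12
  + 140.233.250.0/24 (H0) depth=24
  + 248.80.0.0/12 (H6) depth=12
  + 248.85.156.64/28 (H3) depth=28
  + 248.80.0.0/12 (H3) depth=12
  lookup 140.233.250.2: bits 100011001110100111111010 walk d0:H2→d1:H5→d2:-→d3:-→d4:-→d5:-→d6:-→d7:-→d8:-→d9:-→d10:-→d11:-→d12:-→d13:-→d14:-→d15:-→d16:-→d17:-→d18:-→d19:-→d20:-→d21:-→d22:-→d23:-→d24:H0 -> H0
  + 140.224.0.0/12 (H5) depth=12
  lookup 248.80.0.5: bits 1111100001010 walk d0:H2→d1:H5→d2:-→d3:-→d4:-→d5:-→d6:-→d7:-→d8:-→d9:-→d10:-→d11:-→d12:H3→d13:- -> H3
  lookup 248.85.156.65: bits 1111100001010101100111000100 walk d0:H2→d1:H5→d2:-→d3:-→d4:-→d5:-→d6:-→d7:-→d8:-→d9:-→d10:-→d11:-→d12:H3→d13:-→d14:-→d15:-→d16:-→d17:-→d18:-→d19:-→d20:-→d21:-→d22:-→d23:-→d24:H2→d25:-→d26:-→d27:-→d28:H3 -> H3
  lookup 140.233.250.1: bits 100011001110100111111010 walk d0:H2→d1:H5→d2:-→d3:-→d4:-→d5:-→d6:-→d7:-→d8:-→d9:-→d10:-→d11:-→d12:H5→d13:-→d14:-→d15:-→d16:-→d17:-→d18:-→d19:-→d20:-→d21:-→d22:-→d23:-→d24:H0 -> H0
  lookup 248.85.156.65: bits 1111100001010101100111000100 walk d0:H2→d1:H5→d2:-→d3:-→d4:-→d5:-→d6:-→d7:-→d8:-→d9:-→d10:-→d11:-→d12:H3→d13:-→d14:-→d15:-→d16:-→d17:-→d18:-→d19:-→d20:-→d21:-→d22:-→d23:-→d24:H2→d25:-→d26:-→d27:-→d28:H3 -> H3
  - 248.80.0.0/12 clear@12

== LOOKUPS ==
["H4","H5","H2","H0","H3","H3","H0","H3"]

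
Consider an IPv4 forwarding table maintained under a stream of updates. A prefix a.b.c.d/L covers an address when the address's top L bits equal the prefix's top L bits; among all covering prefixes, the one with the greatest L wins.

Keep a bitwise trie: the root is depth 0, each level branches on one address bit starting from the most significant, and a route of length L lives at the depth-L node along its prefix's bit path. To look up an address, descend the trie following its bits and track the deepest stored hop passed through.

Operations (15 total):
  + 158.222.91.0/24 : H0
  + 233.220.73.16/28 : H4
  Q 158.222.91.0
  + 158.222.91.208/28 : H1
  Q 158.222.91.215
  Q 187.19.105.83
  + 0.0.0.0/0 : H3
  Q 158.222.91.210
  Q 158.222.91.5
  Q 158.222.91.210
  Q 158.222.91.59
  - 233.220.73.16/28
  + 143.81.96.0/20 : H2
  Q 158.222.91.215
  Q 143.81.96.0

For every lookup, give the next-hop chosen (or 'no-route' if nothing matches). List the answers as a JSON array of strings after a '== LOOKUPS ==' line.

Trace:
  add 158.222.91.0/24 -> H0 at depth 24
  add 233.220.73.16/28 -> H4 at depth 28
  lookup 158.222.91.0: bits 100111101101111001011011 walk d0:-→d1:-→d2:-→d3:-→d4:-→d5:-→d6:-→d7:-→d8:-→d9:-→d10:-→d11:-→d12:-→d13:-→d14:-→d15:-→d16:-→d17:-→d18:-→d19:-→d20:-→d21:-→d22:-→d23:-→d24:H0 -> H0
  add 158.222.91.208/28 -> H1 at depth 28
  lookup 158.222.91.215: bits 1001111011011110010110111101 walk d0:-→d1:-→d2:-→d3:-→d4:-→d5:-→d6:-→d7:-→d8:-→d9:-→d10:-→d11:-→d12:-→d13:-→d14:-→d15:-→d16:-→d17:-→d18:-→d19:-→d20:-→d21:-→d22:-→d23:-→d24:H0→d25:-→d26:-→d27:-→d28:H1 -> H1
  lookup 187.19.105.83: bits 10 walk d0:-→d1:-→d2:- -> no-route
  add 0.0.0.0/0 -> H3 at depth 0
  lookup 158.222.91.210: bits 1001111011011110010110111101 walk d0:H3→d1:-→d2:-→d3:-→d4:-→d5:-→d6:-→d7:-→d8:-→d9:-→d10:-→d11:-→d12:-→d13:-→d14:-→d15:-→d16:-→d17:-→d18:-→d19:-→d20:-→d21:-→d22:-→d23:-→d24:H0→d25:-→d26:-→d27:-→d28:H1 -> H1
  lookup 158.222.91.5: bits 100111101101111001011011 walk d0:H3→d1:-→d2:-→d3:-→d4:-→d5:-→d6:-→d7:-→d8:-→d9:-→d10:-→d11:-→d12:-→d13:-→d14:-→d15:-→d16:-→d17:-→d18:-→d19:-→d20:-→d21:-→d22:-→d23:-→d24:H0 -> H0
  lookup 158.222.91.210: bits 1001111011011110010110111101 walk d0:H3→d1:-→d2:-→d3:-→d4:-→d5:-→d6:-→d7:-→d8:-→d9:-→d10:-→d11:-→d12:-→d13:-→d14:-→d15:-→d16:-→d17:-→d18:-→d19:-→d20:-→d21:-→d22:-→d23:-→d24:H0→d25:-→d26:-→d27:-→d28:H1 -> H1
  lookup 158.222.91.59: bits 100111101101111001011011 walk d0:H3→d1:-→d2:-→d3:-→d4:-→d5:-→d6:-→d7:-→d8:-→d9:-→d10:-→d11:-→d12:-→d13:-→d14:-→d15:-→d16:-→d17:-→d18:-→d19:-→d20:-→d21:-→d22:-→d23:-→d24:H0 -> H0
  - 233.220.73.16/28 clear@28
  add 143.81.96.0/20 -> H2 at depth 20
  lookup 158.222.91.215: bits 1001111011011110010110111101 walk d0:H3→d1:-→d2:-→d3:-→d4:-→d5:-→d6:-→d7:-→d8:-→d9:-→d10:-→d11:-→d12:-→d13:-→d14:-→d15:-→d16:-→d17:-→d18:-→d19:-→d20:-→d21:-→d22:-→d23:-→d24:H0→d25:-→d26:-→d27:-→d28:H1 -> H1
  lookup 143.81.96.0: bits 10001111010100010110 walk d0:H3→d1:-→d2:-→d3:-→d4:-→d5:-→d6:-→d7:-→d8:-→d9:-→d10:-→d11:-→d12:-→d13:-→d14:-→d15:-→d16:-→d17:-→d18:-→d19:-→d20:H2 -> H2

== LOOKUPS ==
["H0","H1","no-route","H1","H0","H1","H0","H1","H2"]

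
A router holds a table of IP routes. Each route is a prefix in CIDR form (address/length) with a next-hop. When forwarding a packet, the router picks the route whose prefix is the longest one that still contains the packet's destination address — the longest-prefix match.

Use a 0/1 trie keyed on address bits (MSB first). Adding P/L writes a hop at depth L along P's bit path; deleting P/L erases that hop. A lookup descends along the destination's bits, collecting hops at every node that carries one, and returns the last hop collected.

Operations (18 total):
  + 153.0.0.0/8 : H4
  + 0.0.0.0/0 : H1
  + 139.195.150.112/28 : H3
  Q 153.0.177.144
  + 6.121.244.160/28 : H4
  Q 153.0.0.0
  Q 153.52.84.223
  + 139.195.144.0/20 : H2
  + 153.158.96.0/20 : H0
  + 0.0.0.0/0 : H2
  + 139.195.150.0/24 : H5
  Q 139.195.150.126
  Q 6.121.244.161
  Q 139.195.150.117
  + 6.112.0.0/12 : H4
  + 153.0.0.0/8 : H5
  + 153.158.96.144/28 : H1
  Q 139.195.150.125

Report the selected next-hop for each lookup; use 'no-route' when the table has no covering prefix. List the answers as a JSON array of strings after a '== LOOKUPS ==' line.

Process each operation:
  add 153.0.0.0/8 -> H4 at depth 8
  add 0.0.0.0/0 -> H1 at depth 0
  add 139.195.150.112/28 -> H3 at depth 28
  ? 153.0.177.144  path d0:H1→d1:-→d2:-→d3:-→d4:-→d5:-→d6:-→d7:-→d8:H4  best=H4
  add 6.121.244.160/28 -> H4 at depth 28
  ? 153.0.0.0  path d0:H1→d1:-→d2:-→d3:-→d4:-→d5:-→d6:-→d7:-→d8:H4  best=H4
  ? 153.52.84.223  path d0:H1→d1:-→d2:-→d3:-→d4:-→d5:-→d6:-→d7:-→d8:H4  best=H4
  add 139.195.144.0/20 -> H2 at depth 20
  add 153.158.96.0/20 -> H0 at depth 20
  add 0.0.0.0/0 -> H2 at depth 0
  add 139.195.150.0/24 -> H5 at depth 24
  ? 139.195.150.126  path d0:H2→d1:-→d2:-→d3:-→d4:-→d5:-→d6:-→d7:-→d8:-→d9:-→d10:-→d11:-→d12:-→d13:-→d14:-→d15:-→d16:-→d17:-→d18:-→d19:-→d20:H2→d21:-→d22:-→d23:-→d24:H5→d25:-→d26:-→d27:-→d28:H3  best=H3
  ? 6.121.244.161  path d0:H2→d1:-→d2:-→d3:-→d4:-→d5:-→d6:-→d7:-→d8:-→d9:-→d10:-→d11:-→d12:-→d13:-→d14:-→d15:-→d16:-→d17:-→d18:-→d19:-→d20:-→d21:-→d22:-→d23:-→d24:-→d25:-→d26:-→d27:-→d28:H4  best=H4
  ? 139.195.150.117  path d0:H2→d1:-→d2:-→d3:-→d4:-→d5:-→d6:-→d7:-→d8:-→d9:-→d10:-→d11:-→d12:-→d13:-→d14:-→d15:-→d16:-→d17:-→d18:-→d19:-→d20:H2→d21:-→d22:-→d23:-→d24:H5→d25:-→d26:-→d27:-→d28:H3  best=H3
  add 6.112.0.0/12 -> H4 at depth 12
  add 153.0.0.0/8 -> H5 at depth 8
  add 153.158.96.144/28 -> H1 at depth 28
  ? 139.195.150.125  path d0:H2→d1:-→d2:-→d3:-→d4:-→d5:-→d6:-→d7:-→d8:-→d9:-→d10:-→d11:-→d12:-→d13:-→d14:-→d15:-→d16:-→d17:-→d18:-→d19:-→d20:H2→d21:-→d22:-→d23:-→d24:H5→d25:-→d26:-→d27:-→d28:H3  best=H3

== LOOKUPS ==
["H4","H4","H4","H3","H4","H3","H3"]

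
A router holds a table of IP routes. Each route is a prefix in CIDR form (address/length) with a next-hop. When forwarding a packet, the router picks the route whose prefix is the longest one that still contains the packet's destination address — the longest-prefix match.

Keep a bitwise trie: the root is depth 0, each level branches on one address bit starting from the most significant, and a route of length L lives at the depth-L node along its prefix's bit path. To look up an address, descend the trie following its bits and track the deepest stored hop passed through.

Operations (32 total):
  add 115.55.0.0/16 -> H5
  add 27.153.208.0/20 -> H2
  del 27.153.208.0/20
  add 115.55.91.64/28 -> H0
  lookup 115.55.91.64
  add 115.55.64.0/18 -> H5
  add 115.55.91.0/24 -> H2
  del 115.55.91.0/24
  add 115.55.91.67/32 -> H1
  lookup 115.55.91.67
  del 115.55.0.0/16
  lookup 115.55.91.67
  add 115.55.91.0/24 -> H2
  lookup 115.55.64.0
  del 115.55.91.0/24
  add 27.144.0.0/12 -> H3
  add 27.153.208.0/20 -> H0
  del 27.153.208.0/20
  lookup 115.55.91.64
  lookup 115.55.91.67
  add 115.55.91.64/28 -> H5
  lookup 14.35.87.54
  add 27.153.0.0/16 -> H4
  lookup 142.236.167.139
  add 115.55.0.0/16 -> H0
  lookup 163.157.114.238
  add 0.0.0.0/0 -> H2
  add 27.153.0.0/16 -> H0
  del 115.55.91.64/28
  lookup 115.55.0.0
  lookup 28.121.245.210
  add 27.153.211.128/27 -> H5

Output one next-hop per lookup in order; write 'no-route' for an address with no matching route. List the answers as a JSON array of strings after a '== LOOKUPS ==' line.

Process each operation:
  + 115.55.0.0/16 (H5) depth=16
  + 27.153.208.0/20 (H2) depth=20
  del 27.153.208.0/20 (clear depth 20)
  + 115.55.91.64/28 (H0) depth=28
  ? 115.55.91.64  path d0:-→d1:-→d2:-→d3:-→d4:-→d5:-→d6:-→d7:-→d8:-→d9:-→d10:-→d11:-→d12:-→d13:-→d14:-→d15:-→d16:H5→d17:-→d18:-→d19:-→d20:-→d21:-→d22:-→d23:-→d24:-→d25:-→d26:-→d27:-→d28:H0  best=H0
  + 115.55.64.0/18 (H5) depth=18
  + 115.55.91.0/24 (H2) depth=24
  del 115.55.91.0/24 (clear depth 24)
  + 115.55.91.67/32 (H1) depth=32
  ? 115.55.91.67  path d0:-→d1:-→d2:-→d3:-→d4:-→d5:-→d6:-→d7:-→d8:-→d9:-→d10:-→d11:-→d12:-→d13:-→d14:-→d15:-→d16:H5→d17:-→d18:H5→d19:-→d20:-→d21:-→d22:-→d23:-→d24:-→d25:-→d26:-→d27:-→d28:H0→d29:-→d30:-→d31:-→d32:H1  best=H1
  del 115.55.0.0/16 (clear depth 16)
  ? 115.55.91.67  path d0:-→d1:-→d2:-→d3:-→d4:-→d5:-→d6:-→d7:-→d8:-→d9:-→d10:-→d11:-→d12:-→d13:-→d14:-→d15:-→d16:-→d17:-→d18:H5→d19:-→d20:-→d21:-→d22:-→d23:-→d24:-→d25:-→d26:-→d27:-→d28:H0→d29:-→d30:-→d31:-→d32:H1  best=H1
  + 115.55.91.0/24 (H2) depth=24
  ? 115.55.64.0  path d0:-→d1:-→d2:-→d3:-→d4:-→d5:-→d6:-→d7:-→d8:-→d9:-→d10:-→d11:-→d12:-→d13:-→d14:-→d15:-→d16:-→d17:-→d18:H5→d19:-  best=H5
  del 115.55.91.0/24 (clear depth 24)
  + 27.144.0.0/12 (H3) depth=12
  + 27.153.208.0/20 (H0) depth=20
  del 27.153.208.0/20 (clear depth 20)
  ? 115.55.91.64  path d0:-→d1:-→d2:-→d3:-→d4:-→d5:-→d6:-→d7:-→d8:-→d9:-→d10:-→d11:-→d12:-→d13:-→d14:-→d15:-→d16:-→d17:-→d18:H5→d19:-→d20:-→d21:-→d22:-→d23:-→d24:-→d25:-→d26:-→d27:-→d28:H0→d29:-→d30:-  best=H0
  ? 115.55.91.67  path d0:-→d1:-→d2:-→d3:-→d4:-→d5:-→d6:-→d7:-→d8:-→d9:-→d10:-→d11:-→d12:-→d13:-→d14:-→d15:-→d16:-→d17:-→d18:H5→d19:-→d20:-→d21:-→d22:-→d23:-→d24:-→d25:-→d26:-→d27:-→d28:H0→d29:-→d30:-→d31:-→d32:H1  best=H1
  + 115.55.91.64/28 (H5) depth=28
  ? 14.35.87.54  path d0:-→d1:-→d2:-→d3:-  best=no-route
  + 27.153.0.0/16 (H4) depth=16
  ? 142.236.167.139  path d0:-  best=no-route
  + 115.55.0.0/16 (H0) depth=16
  ? 163.157.114.238  path d0:-  best=no-route
  + 0.0.0.0/0 (H2) depth=0
  + 27.153.0.0/16 (H0) depth=16
  del 115.55.91.64/28 (clear depth 28)
  ? 115.55.0.0  path d0:H2→d1:-→d2:-→d3:-→d4:-→d5:-→d6:-→d7:-→d8:-→d9:-→d10:-→d11:-→d12:-→d13:-→d14:-→d15:-→d16:H0→d17:-  best=H0
  ? 28.121.245.210  path d0:H2→d1:-→d2:-→d3:-→d4:-→d5:-  best=H2
  + 27.153.211.128/27 (H5) depth=27

== LOOKUPS ==
["H0","H1","H1","H5","H0","H1","no-route","no-route","no-route","H0","H2"]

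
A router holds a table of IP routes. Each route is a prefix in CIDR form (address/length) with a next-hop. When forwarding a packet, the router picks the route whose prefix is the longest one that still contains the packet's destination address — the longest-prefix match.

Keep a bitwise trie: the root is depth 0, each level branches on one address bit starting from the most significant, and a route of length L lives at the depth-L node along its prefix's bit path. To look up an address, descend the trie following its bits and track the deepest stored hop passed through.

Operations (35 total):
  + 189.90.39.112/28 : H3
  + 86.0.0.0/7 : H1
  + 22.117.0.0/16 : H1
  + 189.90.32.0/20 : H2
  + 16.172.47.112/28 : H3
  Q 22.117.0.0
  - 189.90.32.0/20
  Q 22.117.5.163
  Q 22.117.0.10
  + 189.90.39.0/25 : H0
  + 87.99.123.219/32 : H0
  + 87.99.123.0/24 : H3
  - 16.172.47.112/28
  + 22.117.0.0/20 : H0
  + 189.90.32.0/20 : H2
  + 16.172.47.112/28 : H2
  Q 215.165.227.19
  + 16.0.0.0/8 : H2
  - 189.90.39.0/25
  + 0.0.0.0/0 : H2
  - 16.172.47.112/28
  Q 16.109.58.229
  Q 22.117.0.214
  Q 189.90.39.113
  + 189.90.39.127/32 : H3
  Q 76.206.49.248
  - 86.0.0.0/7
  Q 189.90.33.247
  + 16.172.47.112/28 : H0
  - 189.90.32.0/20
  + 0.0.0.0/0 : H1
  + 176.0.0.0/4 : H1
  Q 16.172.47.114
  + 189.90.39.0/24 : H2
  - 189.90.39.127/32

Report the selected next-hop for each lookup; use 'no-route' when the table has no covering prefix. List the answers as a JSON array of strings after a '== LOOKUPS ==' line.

Trace:
  + 189.90.39.112/28 (H3) depth=28
  + 86.0.0.0/7 (H1) depth=7
  + 22.117.0.0/16 (H1) depth=16
  + 189.90.32.0/20 (H2) depth=20
  + 16.172.47.112/28 (H3) depth=28
  ? 22.117.0.0  path d0:-→d1:-→d2:-→d3:-→d4:-→d5:-→d6:-→d7:-→d8:-→d9:-→d10:-→d11:-→d12:-→d13:-→d14:-→d15:-→d16:H1  best=H1
  - 189.90.32.0/20 clear@20
  ? 22.117.5.163  path d0:-→d1:-→d2:-→d3:-→d4:-→d5:-→d6:-→d7:-→d8:-→d9:-→d10:-→d11:-→d12:-→d13:-→d14:-→d15:-→d16:H1  best=H1
  ? 22.117.0.10  path d0:-→d1:-→d2:-→d3:-→d4:-→d5:-→d6:-→d7:-→d8:-→d9:-→d10:-→d11:-→d12:-→d13:-→d14:-→d15:-→d16:H1  best=H1
  + 189.90.39.0/25 (H0) depth=25
  + 87.99.123.219/32 (H0) depth=32
  + 87.99.123.0/24 (H3) depth=24
  - 16.172.47.112/28 clear@28
  + 22.117.0.0/20 (H0) depth=20
  + 189.90.32.0/20 (H2) depth=20
  + 16.172.47.112/28 (H2) depth=28
  ? 215.165.227.19  path d0:-→d1:-  best=no-route
  + 16.0.0.0/8 (H2) depth=8
  - 189.90.39.0/25 clear@25
  + 0.0.0.0/0 (H2) depth=0
  - 16.172.47.112/28 clear@28
  ? 16.109.58.229  path d0:H2→d1:-→d2:-→d3:-→d4:-→d5:-→d6:-→d7:-→d8:H2  best=H2
  ? 22.117.0.214  path d0:H2→d1:-→d2:-→d3:-→d4:-→d5:-→d6:-→d7:-→d8:-→d9:-→d10:-→d11:-→d12:-→d13:-→d14:-→d15:-→d16:H1→d17:-→d18:-→d19:-→d20:H0  best=H0
  ? 189.90.39.113  path d0:H2→d1:-→d2:-→d3:-→d4:-→d5:-→d6:-→d7:-→d8:-→d9:-→d10:-→d11:-→d12:-→d13:-→d14:-→d15:-→d16:-→d17:-→d18:-→d19:-→d20:H2→d21:-→d22:-→d23:-→d24:-→d25:-→d26:-→d27:-→d28:H3  best=H3
  + 189.90.39.127/32 (H3) depth=32
  ? 76.206.49.248  path d0:H2→d1:-→d2:-→d3:-  best=H2
  - 86.0.0.0/7 clear@7
  ? 189.90.33.247  path d0:H2→d1:-→d2:-→d3:-→d4:-→d5:-→d6:-→d7:-→d8:-→d9:-→d10:-→d11:-→d12:-→d13:-→d14:-→d15:-→d16:-→d17:-→d18:-→d19:-→d20:H2→d21:-  best=H2
  + 16.172.47.112/28 (H0) depth=28
  - 189.90.32.0/20 clear@20
  + 0.0.0.0/0 (H1) depth=0
  + 176.0.0.0/4 (H1) depth=4
  ? 16.172.47.114  path d0:H1→d1:-→d2:-→d3:-→d4:-→d5:-→d6:-→d7:-→d8:H2→d9:-→d10:-→d11:-→d12:-→d13:-→d14:-→d15:-→d16:-→d17:-→d18:-→d19:-→d20:-→d21:-→d22:-→d23:-→d24:-→d25:-→d26:-→d27:-→d28:H0  best=H0
  + 189.90.39.0/24 (H2) depth=24
  - 189.90.39.127/32 clear@32

== LOOKUPS ==
["H1","H1","H1","no-route","H2","H0","H3","H2","H2","H0"]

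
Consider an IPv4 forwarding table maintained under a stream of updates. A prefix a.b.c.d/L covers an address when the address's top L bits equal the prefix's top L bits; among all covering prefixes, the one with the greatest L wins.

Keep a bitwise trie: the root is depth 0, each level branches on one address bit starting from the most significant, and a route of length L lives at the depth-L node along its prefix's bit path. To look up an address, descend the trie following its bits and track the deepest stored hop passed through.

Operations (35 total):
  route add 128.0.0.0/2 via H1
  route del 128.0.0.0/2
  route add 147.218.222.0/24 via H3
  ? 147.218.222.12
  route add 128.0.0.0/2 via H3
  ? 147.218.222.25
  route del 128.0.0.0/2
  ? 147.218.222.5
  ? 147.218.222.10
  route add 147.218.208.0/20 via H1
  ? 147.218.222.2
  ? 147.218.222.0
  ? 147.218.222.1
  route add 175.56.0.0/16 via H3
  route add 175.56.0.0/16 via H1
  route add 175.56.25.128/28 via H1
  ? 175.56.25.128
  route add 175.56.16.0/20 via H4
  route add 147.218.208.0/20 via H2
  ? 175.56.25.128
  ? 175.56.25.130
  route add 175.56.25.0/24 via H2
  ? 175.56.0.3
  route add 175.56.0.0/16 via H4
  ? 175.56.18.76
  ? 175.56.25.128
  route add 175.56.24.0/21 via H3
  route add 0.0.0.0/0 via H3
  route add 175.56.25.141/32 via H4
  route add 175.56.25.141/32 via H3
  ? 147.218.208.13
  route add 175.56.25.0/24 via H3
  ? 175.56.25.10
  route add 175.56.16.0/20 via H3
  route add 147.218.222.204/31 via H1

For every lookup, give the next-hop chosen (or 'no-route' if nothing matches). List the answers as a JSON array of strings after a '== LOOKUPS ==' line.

Trace:
  add 128.0.0.0/2 -> H1 at depth 2
  - 128.0.0.0/2 clear@2
  add 147.218.222.0/24 -> H3 at depth 24
  lookup 147.218.222.12: bits 100100111101101011011110 walk d0:-→d1:-→d2:-→d3:-→d4:-→d5:-→d6:-→d7:-→d8:-→d9:-→d10:-→d11:-→d12:-→d13:-→d14:-→d15:-→d16:-→d17:-→d18:-→d19:-→d20:-→d21:-→d22:-→d23:-→d24:H3 -> H3
  add 128.0.0.0/2 -> H3 at depth 2
  lookup 147.218.222.25: bits 100100111101101011011110 walk d0:-→d1:-→d2:H3→d3:-→d4:-→d5:-→d6:-→d7:-→d8:-→d9:-→d10:-→d11:-→d12:-→d13:-→d14:-→d15:-→d16:-→d17:-→d18:-→d19:-→d20:-→d21:-→d22:-→d23:-→d24:H3 -> H3
  - 128.0.0.0/2 clear@2
  lookup 147.218.222.5: bits 100100111101101011011110 walk d0:-→d1:-→d2:-→d3:-→d4:-→d5:-→d6:-→d7:-→d8:-→d9:-→d10:-→d11:-→d12:-→d13:-→d14:-→d15:-→d16:-→d17:-→d18:-→d19:-→d20:-→d21:-→d22:-→d23:-→d24:H3 -> H3
  lookup 147.218.222.10: bits 100100111101101011011110 walk d0:-→d1:-→d2:-→d3:-→d4:-→d5:-→d6:-→d7:-→d8:-→d9:-→d10:-→d11:-→d12:-→d13:-→d14:-→d15:-→d16:-→d17:-→d18:-→d19:-→d20:-→d21:-→d22:-→d23:-→d24:H3 -> H3
  add 147.218.208.0/20 -> H1 at depth 20
  lookup 147.218.222.2: bits 100100111101101011011110 walk d0:-→d1:-→d2:-→d3:-→d4:-→d5:-→d6:-→d7:-→d8:-→d9:-→d10:-→d11:-→d12:-→d13:-→d14:-→d15:-→d16:-→d17:-→d18:-→d19:-→d20:H1→d21:-→d22:-→d23:-→d24:H3 -> H3
  lookup 147.218.222.0: bits 100100111101101011011110 walk d0:-→d1:-→d2:-→d3:-→d4:-→d5:-→d6:-→d7:-→d8:-→d9:-→d10:-→d11:-→d12:-→d13:-→d14:-→d15:-→d16:-→d17:-→d18:-→d19:-→d20:H1→d21:-→d22:-→d23:-→d24:H3 -> H3
  lookup 147.218.222.1: bits 100100111101101011011110 walk d0:-→d1:-→d2:-→d3:-→d4:-→d5:-→d6:-→d7:-→d8:-→d9:-→d10:-→d11:-→d12:-→d13:-→d14:-→d15:-→d16:-→d17:-→d18:-→d19:-→d20:H1→d21:-→d22:-→d23:-→d24:H3 -> H3
  add 175.56.0.0/16 -> H3 at depth 16
  add 175.56.0.0/16 -> H1 at depth 16
  add 175.56.25.128/28 -> H1 at depth 28
  lookup 175.56.25.128: bits 1010111100111000000110011000 walk d0:-→d1:-→d2:-→d3:-→d4:-→d5:-→d6:-→d7:-→d8:-→d9:-→d10:-→d11:-→d12:-→d13:-→d14:-→d15:-→d16:H1→d17:-→d18:-→d19:-→d20:-→d21:-→d22:-→d23:-→d24:-→d25:-→d26:-→d27:-→d28:H1 -> H1
  add 175.56.16.0/20 -> H4 at depth 20
  add 147.218.208.0/20 -> H2 at depth 20
  lookup 175.56.25.128: bits 1010111100111000000110011000 walk d0:-→d1:-→d2:-→d3:-→d4:-→d5:-→d6:-→d7:-→d8:-→d9:-→d10:-→d11:-→d12:-→d13:-→d14:-→d15:-→d16:H1→d17:-→d18:-→d19:-→d20:H4→d21:-→d22:-→d23:-→d24:-→d25:-→d26:-→d27:-→d28:H1 -> H1
  lookup 175.56.25.130: bits 1010111100111000000110011000 walk d0:-→d1:-→d2:-→d3:-→d4:-→d5:-→d6:-→d7:-→d8:-→d9:-→d10:-→d11:-→d12:-→d13:-→d14:-→d15:-→d16:H1→d17:-→d18:-→d19:-→d20:H4→d21:-→d22:-→d23:-→d24:-→d25:-→d26:-→d27:-→d28:H1 -> H1
  add 175.56.25.0/24 -> H2 at depth 24
  lookup 175.56.0.3: bits 1010111100111000000 walk d0:-→d1:-→d2:-→d3:-→d4:-→d5:-→d6:-→d7:-→d8:-→d9:-→d10:-→d11:-→d12:-→d13:-→d14:-→d15:-→d16:H1→d17:-→d18:-→d19:- -> H1
  add 175.56.0.0/16 -> H4 at depth 16
  lookup 175.56.18.76: bits 10101111001110000001 walk d0:-→d1:-→d2:-→d3:-→d4:-→d5:-→d6:-→d7:-→d8:-→d9:-→d10:-→d11:-→d12:-→d13:-→d14:-→d15:-→d16:H4→d17:-→d18:-→d19:-→d20:H4 -> H4
  lookup 175.56.25.128: bits 1010111100111000000110011000 walk d0:-→d1:-→d2:-→d3:-→d4:-→d5:-→d6:-→d7:-→d8:-→d9:-→d10:-→d11:-→d12:-→d13:-→d14:-→d15:-→d16:H4→d17:-→d18:-→d19:-→d20:H4→d21:-→d22:-→d23:-→d24:H2→d25:-→d26:-→d27:-→d28:H1 -> H1
  add 175.56.24.0/21 -> H3 at depth 21
  add 0.0.0.0/0 -> H3 at depth 0
  add 175.56.25.141/32 -> H4 at depth 32
  add 175.56.25.141/32 -> H3 at depth 32
  lookup 147.218.208.13: bits 10010011110110101101 walk d0:H3→d1:-→d2:-→d3:-→d4:-→d5:-→d6:-→d7:-→d8:-→d9:-→d10:-→d11:-→d12:-→d13:-→d14:-→d15:-→d16:-→d17:-→d18:-→d19:-→d20:H2 -> H2
  add 175.56.25.0/24 -> H3 at depth 24
  lookup 175.56.25.10: bits 101011110011100000011001 walk d0:H3→d1:-→d2:-→d3:-→d4:-→d5:-→d6:-→d7:-→d8:-→d9:-→d10:-→d11:-→d12:-→d13:-→d14:-→d15:-→d16:H4→d17:-→d18:-→d19:-→d20:H4→d21:H3→d22:-→d23:-→d24:H3 -> H3
  add 175.56.16.0/20 -> H3 at depth 20
  add 147.218.222.204/31 -> H1 at depth 31

== LOOKUPS ==
["H3","H3","H3","H3","H3","H3","H3","H1","H1","H1","H1","H4","H1","H2","H3"]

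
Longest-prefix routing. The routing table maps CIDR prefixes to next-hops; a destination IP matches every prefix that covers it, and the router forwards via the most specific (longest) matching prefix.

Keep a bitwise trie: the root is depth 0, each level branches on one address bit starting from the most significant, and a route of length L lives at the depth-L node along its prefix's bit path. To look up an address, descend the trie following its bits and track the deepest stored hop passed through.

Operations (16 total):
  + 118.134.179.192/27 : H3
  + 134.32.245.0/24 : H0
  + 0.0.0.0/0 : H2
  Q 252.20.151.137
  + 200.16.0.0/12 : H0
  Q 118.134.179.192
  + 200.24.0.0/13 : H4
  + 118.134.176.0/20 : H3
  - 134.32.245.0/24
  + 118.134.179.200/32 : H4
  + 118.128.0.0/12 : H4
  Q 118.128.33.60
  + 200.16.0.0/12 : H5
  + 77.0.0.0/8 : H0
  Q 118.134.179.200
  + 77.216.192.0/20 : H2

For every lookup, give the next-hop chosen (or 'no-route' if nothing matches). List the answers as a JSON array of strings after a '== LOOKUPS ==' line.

Process each operation:
  + 118.134.179.192/27 (H3) depth=27
  + 134.32.245.0/24 (H0) depth=24
  + 0.0.0.0/0 (H2) depth=0
  lookup 252.20.151.137: bits 1 walk d0:H2→d1:- -> H2
  + 200.16.0.0/12 (H0) depth=12
  lookup 118.134.179.192: bits 011101101000011010110011110 walk d0:H2→d1:-→d2:-→d3:-→d4:-→d5:-→d6:-→d7:-→d8:-→d9:-→d10:-→d11:-→d12:-→d13:-→d14:-→d15:-→d16:-→d17:-→d18:-→d19:-→d20:-→d21:-→d22:-→d23:-→d24:-→d25:-→d26:-→d27:H3 -> H3
  + 200.24.0.0/13 (H4) depth=13
  + 118.134.176.0/20 (H3) depth=20
  del 134.32.245.0/24 (clear depth 24)
  + 118.134.179.200/32 (H4) depth=32
  + 118.128.0.0/12 (H4) depth=12
  lookup 118.128.33.60: bits 0111011010000 walk d0:H2→d1:-→d2:-→d3:-→d4:-→d5:-→d6:-→d7:-→d8:-→d9:-→d10:-→d11:-→d12:H4→d13:- -> H4
  + 200.16.0.0/12 (H5) depth=12
  + 77.0.0.0/8 (H0) depth=8
  lookup 118.134.179.200: bits 01110110100001101011001111001000 walk d0:H2→d1:-→d2:-→d3:-→d4:-→d5:-→d6:-→d7:-→d8:-→d9:-→d10:-→d11:-→d12:H4→d13:-→d14:-→d15:-→d16:-→d17:-→d18:-→d19:-→d20:H3→d21:-→d22:-→d23:-→d24:-→d25:-→d26:-→d27:H3→d28:-→d29:-→d30:-→d31:-→d32:H4 -> H4
  + 77.216.192.0/20 (H2) depth=20

== LOOKUPS ==
["H2","H3","H4","H4"]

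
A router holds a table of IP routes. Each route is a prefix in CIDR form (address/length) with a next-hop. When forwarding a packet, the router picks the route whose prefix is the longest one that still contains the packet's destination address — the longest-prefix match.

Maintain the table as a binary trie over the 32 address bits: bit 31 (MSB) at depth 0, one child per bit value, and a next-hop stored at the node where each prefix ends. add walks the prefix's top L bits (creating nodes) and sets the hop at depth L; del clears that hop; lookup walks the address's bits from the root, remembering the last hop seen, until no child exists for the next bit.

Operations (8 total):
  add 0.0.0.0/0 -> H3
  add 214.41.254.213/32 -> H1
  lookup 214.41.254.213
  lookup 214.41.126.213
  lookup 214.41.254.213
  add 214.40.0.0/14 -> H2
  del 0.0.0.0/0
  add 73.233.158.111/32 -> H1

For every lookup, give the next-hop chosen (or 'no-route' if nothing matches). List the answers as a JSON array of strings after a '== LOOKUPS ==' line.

Trace:
  add 0.0.0.0/0 -> H3 at depth 0
  add 214.41.254.213/32 -> H1 at depth 32
  Q 214.41.254.213: descend 11010110001010011111111011010101 ; hops seen [H3,H1] ; pick H1
  Q 214.41.126.213: descend 1101011000101001 ; hops seen [H3] ; pick H3
  Q 214.41.254.213: descend 11010110001010011111111011010101 ; hops seen [H3,H1] ; pick H1
  add 214.40.0.0/14 -> H2 at depth 14
  - 0.0.0.0/0 clear@0
  add 73.233.158.111/32 -> H1 at depth 32

== LOOKUPS ==
["H1","H3","H1"]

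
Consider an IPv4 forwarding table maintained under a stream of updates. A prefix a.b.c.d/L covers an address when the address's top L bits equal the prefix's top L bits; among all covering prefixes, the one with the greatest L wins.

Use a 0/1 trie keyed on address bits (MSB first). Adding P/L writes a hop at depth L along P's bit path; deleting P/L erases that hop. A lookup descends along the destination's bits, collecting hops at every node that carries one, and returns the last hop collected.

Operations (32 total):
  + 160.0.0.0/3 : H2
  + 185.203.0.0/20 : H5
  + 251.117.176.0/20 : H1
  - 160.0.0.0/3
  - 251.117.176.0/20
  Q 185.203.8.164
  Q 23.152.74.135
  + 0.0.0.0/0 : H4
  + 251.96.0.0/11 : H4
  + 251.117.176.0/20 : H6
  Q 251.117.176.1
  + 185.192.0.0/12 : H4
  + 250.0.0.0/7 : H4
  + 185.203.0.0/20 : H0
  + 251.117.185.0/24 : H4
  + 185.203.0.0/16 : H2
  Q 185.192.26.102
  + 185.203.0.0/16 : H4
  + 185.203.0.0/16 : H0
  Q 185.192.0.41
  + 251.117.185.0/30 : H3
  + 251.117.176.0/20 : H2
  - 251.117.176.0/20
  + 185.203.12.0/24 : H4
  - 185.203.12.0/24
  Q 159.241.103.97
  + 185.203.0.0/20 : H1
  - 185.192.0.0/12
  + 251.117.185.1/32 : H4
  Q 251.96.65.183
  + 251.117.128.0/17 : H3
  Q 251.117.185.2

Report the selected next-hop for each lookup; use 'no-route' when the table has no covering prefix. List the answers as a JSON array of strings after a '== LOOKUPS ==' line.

Apply in order:
  add 160.0.0.0/3 -> H2 at depth 3
  add 185.203.0.0/20 -> H5 at depth 20
  add 251.117.176.0/20 -> H1 at depth 20
  - 160.0.0.0/3 clear@3
  - 251.117.176.0/20 clear@20
  Q 185.203.8.164: descend 10111001110010110000 ; hops seen [H5] ; pick H5
  Q 23.152.74.135: descend ε ; hops seen [∅] ; pick no-route
  add 0.0.0.0/0 -> H4 at depth 0
  add 251.96.0.0/11 -> H4 at depth 11
  add 251.117.176.0/20 -> H6 at depth 20
  Q 251.117.176.1: descend 11111011011101011011 ; hops seen [H4,H4,H6] ; pick H6
  add 185.192.0.0/12 -> H4 at depth 12
  add 250.0.0.0/7 -> H4 at depth 7
  add 185.203.0.0/20 -> H0 at depth 20
  add 251.117.185.0/24 -> H4 at depth 24
  add 185.203.0.0/16 -> H2 at depth 16
  Q 185.192.26.102: descend 101110011100 ; hops seen [H4,H4] ; pick H4
  add 185.203.0.0/16 -> H4 at depth 16
  add 185.203.0.0/16 -> H0 at depth 16
  Q 185.192.0.41: descend 101110011100 ; hops seen [H4,H4] ; pick H4
  add 251.117.185.0/30 -> H3 at depth 30
  add 251.117.176.0/20 -> H2 at depth 20
  - 251.117.176.0/20 clear@20
  add 185.203.12.0/24 -> H4 at depth 24
  - 185.203.12.0/24 clear@24
  Q 159.241.103.97: descend 10 ; hops seen [H4] ; pick H4
  add 185.203.0.0/20 -> H1 at depth 20
  - 185.192.0.0/12 clear@12
  add 251.117.185.1/32 -> H4 at depth 32
  Q 251.96.65.183: descend 11111011011 ; hops seen [H4,H4,H4] ; pick H4
  add 251.117.128.0/17 -> H3 at depth 17
  Q 251.117.185.2: descend 111110110111010110111001000000 ; hops seen [H4,H4,H4,H3,H4,H3] ; pick H3

== LOOKUPS ==
["H5","no-route","H6","H4","H4","H4","H4","H3"]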